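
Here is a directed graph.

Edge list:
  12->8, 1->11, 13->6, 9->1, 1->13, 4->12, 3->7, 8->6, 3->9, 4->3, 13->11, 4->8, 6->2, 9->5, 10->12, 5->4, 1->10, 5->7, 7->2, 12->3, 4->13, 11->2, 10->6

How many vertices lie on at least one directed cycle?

7

A vertex is on a directed cycle iff it belongs to a strongly connected component of size ≥ 2 (or has a self-loop).
The vertices on cycles are {1, 3, 4, 5, 9, 10, 12} — 7 in total.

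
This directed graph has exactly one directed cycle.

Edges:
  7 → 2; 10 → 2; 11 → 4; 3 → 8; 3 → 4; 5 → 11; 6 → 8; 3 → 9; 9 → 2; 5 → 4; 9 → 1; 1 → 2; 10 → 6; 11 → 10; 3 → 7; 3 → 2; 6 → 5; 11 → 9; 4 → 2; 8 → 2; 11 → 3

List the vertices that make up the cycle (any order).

5, 6, 10, 11

DFS with gray/black marking from 5:
5 gray
  4 gray
    2 gray
    2 black
  4 black
  11 gray
    10 gray
      10→2: 2 black — skip
      6 gray
        8 gray
          8→2: 2 black — skip
        8 black
        6→5: 5 is gray → back edge
Back edge closes the cycle 5 → 11 → 10 → 6 → 5; its vertices are {5, 6, 10, 11}.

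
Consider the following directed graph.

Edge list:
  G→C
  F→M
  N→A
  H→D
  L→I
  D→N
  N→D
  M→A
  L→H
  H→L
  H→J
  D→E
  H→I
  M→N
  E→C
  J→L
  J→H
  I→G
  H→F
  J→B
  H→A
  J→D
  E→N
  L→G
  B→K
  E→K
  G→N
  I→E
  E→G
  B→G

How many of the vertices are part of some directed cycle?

7

A vertex is on a directed cycle iff it belongs to a strongly connected component of size ≥ 2 (or has a self-loop).
The vertices on cycles are {D, E, G, H, J, L, N} — 7 in total.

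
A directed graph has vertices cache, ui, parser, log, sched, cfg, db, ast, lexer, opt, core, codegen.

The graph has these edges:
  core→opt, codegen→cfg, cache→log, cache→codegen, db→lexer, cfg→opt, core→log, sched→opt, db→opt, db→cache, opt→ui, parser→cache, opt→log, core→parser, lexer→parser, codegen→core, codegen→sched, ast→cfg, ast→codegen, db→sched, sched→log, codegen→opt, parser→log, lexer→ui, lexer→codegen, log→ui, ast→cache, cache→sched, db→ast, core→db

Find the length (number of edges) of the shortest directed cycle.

4

For each vertex v, BFS finds the shortest path from v back to v.
The shortest such closed walk is core → db → ast → codegen → core, length 4.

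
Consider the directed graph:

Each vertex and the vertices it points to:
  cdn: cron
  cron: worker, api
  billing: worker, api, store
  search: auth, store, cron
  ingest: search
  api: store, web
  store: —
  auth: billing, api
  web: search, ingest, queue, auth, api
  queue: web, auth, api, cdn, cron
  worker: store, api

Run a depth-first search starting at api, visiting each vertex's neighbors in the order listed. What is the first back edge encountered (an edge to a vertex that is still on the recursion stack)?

worker→api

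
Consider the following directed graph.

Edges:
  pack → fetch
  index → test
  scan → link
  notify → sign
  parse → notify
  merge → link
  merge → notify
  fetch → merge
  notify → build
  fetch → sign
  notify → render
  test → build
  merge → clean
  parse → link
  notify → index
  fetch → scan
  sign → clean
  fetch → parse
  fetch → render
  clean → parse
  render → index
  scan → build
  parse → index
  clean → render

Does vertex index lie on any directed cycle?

index lies on a cycle iff there is a path from index back to itself.
Exploring from index, it never reaches itself; equivalently, its strongly connected component is a singleton.

No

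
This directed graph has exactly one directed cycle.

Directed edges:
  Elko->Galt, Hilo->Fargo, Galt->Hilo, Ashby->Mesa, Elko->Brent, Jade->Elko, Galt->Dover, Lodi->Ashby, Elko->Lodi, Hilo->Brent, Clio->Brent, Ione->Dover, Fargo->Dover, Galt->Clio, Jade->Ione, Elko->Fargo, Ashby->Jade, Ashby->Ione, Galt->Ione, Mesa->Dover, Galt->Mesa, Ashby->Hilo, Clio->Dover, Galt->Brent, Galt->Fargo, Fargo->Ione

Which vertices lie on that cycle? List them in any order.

DFS with gray/black marking from Elko:
Elko gray
  Fargo gray
    Ione gray
      Dover gray
      Dover black
    Ione black
    Fargo→Dover: Dover black — skip
  Fargo black
  Brent gray
  Brent black
  Lodi gray
    Ashby gray
      Jade gray
        Jade→Ione: Ione black — skip
        Jade→Elko: Elko is gray → back edge
Back edge closes the cycle Elko → Lodi → Ashby → Jade → Elko; its vertices are {Elko, Jade, Lodi, Ashby}.

Elko, Jade, Lodi, Ashby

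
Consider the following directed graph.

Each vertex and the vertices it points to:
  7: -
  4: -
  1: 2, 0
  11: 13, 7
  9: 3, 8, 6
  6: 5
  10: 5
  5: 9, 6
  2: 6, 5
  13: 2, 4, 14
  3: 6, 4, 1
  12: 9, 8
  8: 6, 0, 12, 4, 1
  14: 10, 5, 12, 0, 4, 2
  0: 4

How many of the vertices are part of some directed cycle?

A vertex is on a directed cycle iff it belongs to a strongly connected component of size ≥ 2 (or has a self-loop).
The vertices on cycles are {1, 2, 3, 5, 6, 8, 9, 12} — 8 in total.

8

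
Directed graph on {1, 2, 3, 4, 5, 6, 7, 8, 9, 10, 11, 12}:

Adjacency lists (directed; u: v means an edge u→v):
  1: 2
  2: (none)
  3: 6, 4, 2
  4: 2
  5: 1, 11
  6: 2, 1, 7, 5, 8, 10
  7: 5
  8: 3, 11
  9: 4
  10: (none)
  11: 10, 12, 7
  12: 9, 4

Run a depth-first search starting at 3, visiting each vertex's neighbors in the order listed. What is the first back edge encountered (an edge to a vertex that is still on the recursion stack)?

11->7

DFS from 3 (visiting each vertex's neighbors in the order listed); mark gray on enter, black on exit:
3 gray
  6 gray
    2 gray
    2 black
    1 gray
      1→2: 2 black — skip
    1 black
    7 gray
      5 gray
        5→1: 1 black — skip
        11 gray
          10 gray
          10 black
          12 gray
            9 gray
              4 gray
                4→2: 2 black — skip
              4 black
            9 black
            12→4: 4 black — skip
          12 black
          11→7: 7 is gray → back edge
First back edge: 11 → 7.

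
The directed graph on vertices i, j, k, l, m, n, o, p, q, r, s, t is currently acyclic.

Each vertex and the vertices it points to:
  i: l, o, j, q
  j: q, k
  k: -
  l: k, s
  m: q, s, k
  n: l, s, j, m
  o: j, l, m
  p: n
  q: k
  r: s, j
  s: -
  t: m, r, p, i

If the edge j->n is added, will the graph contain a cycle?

Adding j→n creates a cycle iff n can already reach j.
Path from n: n → j.
So n → … → j → n is a cycle.

Yes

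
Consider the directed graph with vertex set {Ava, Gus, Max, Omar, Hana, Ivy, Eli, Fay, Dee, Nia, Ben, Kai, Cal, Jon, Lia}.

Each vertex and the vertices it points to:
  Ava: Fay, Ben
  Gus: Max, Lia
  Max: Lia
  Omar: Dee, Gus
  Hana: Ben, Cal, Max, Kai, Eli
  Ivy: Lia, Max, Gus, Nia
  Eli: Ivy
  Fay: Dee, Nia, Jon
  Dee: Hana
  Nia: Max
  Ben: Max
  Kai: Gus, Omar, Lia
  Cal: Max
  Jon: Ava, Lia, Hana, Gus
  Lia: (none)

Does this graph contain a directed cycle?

DFS with white/gray/black marking, starting from Ava:
Ava gray
  Fay gray
    Dee gray
      Hana gray
        Ben gray
          Max gray
            Lia gray
            Lia black
          Max black
        Ben black
        Cal gray
          Cal→Max: Max black — skip
        Cal black
        Hana→Max: Max black — skip
        Kai gray
          Gus gray
            Gus→Max: Max black — skip
            Gus→Lia: Lia black — skip
          Gus black
          Omar gray
            Omar→Dee: Dee is gray → back edge
Back edge found, so a cycle exists: Dee → Hana → Kai → Omar → Dee.

Yes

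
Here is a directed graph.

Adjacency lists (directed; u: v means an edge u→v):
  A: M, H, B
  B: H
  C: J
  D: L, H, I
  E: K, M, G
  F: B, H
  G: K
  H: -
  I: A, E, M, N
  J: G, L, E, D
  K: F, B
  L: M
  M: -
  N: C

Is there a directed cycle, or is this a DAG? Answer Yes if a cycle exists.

Yes

DFS with white/gray/black marking, starting from A:
A gray
  M gray
  M black
  H gray
  H black
  B gray
    B→H: H black — skip
  B black
A black
C gray
  J gray
    G gray
      K gray
        F gray
          F→B: B black — skip
          F→H: H black — skip
        F black
        K→B: B black — skip
      K black
    G black
    L gray
      L→M: M black — skip
    L black
    E gray
      E→K: K black — skip
      E→M: M black — skip
      E→G: G black — skip
    E black
    D gray
      D→L: L black — skip
      D→H: H black — skip
      I gray
        I→A: A black — skip
        I→E: E black — skip
        I→M: M black — skip
        N gray
          N→C: C is gray → back edge
Back edge found, so a cycle exists: C → J → D → I → N → C.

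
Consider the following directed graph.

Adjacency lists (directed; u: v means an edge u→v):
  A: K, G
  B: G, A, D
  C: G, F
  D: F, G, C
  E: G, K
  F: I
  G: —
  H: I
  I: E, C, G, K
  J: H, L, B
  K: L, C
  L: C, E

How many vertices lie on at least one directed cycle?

A vertex is on a directed cycle iff it belongs to a strongly connected component of size ≥ 2 (or has a self-loop).
The vertices on cycles are {C, E, F, I, K, L} — 6 in total.

6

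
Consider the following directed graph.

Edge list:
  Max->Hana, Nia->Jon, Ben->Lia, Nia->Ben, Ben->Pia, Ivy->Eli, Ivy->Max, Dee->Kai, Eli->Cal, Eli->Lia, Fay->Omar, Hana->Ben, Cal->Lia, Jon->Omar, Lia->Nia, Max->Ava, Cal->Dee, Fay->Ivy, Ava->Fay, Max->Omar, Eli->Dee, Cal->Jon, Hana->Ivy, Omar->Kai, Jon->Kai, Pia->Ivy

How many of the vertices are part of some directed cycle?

A vertex is on a directed cycle iff it belongs to a strongly connected component of size ≥ 2 (or has a self-loop).
The vertices on cycles are {Ava, Ben, Cal, Eli, Fay, Ivy, Lia, Max, Nia, Pia, Hana} — 11 in total.

11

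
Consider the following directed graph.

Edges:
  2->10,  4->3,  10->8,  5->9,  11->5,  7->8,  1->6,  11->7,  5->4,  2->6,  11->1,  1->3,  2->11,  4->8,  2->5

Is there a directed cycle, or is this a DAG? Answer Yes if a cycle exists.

DFS with white/gray/black marking, starting from 1:
1 gray
  6 gray
  6 black
  3 gray
  3 black
1 black
2 gray
  2→6: 6 black — skip
  5 gray
    4 gray
      4→3: 3 black — skip
      8 gray
      8 black
    4 black
    9 gray
    9 black
  5 black
  11 gray
    11→5: 5 black — skip
    7 gray
      7→8: 8 black — skip
    7 black
    11→1: 1 black — skip
  11 black
  10 gray
    10→8: 8 black — skip
  10 black
2 black
Every edge goes to a white or black vertex — no back edge, so the graph is acyclic.

No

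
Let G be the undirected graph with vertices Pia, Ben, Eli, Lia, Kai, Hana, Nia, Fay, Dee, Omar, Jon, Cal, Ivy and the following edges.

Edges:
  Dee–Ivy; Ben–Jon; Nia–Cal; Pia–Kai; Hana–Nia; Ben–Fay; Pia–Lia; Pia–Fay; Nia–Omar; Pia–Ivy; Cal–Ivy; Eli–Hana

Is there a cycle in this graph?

DFS, tracking each vertex's parent; an edge to a visited non-parent vertex closes a cycle.
Start from Kai:
visit Kai (parent –)
  visit Pia (parent Kai)
    Pia–Kai: parent, skip
    visit Lia (parent Pia)
      Lia–Pia: parent, skip
    visit Ivy (parent Pia)
      Ivy–Pia: parent, skip
      visit Dee (parent Ivy)
        Dee–Ivy: parent, skip
      visit Cal (parent Ivy)
        Cal–Ivy: parent, skip
        visit Nia (parent Cal)
          visit Hana (parent Nia)
            Hana–Nia: parent, skip
            visit Eli (parent Hana)
              Eli–Hana: parent, skip
          Nia–Cal: parent, skip
          visit Omar (parent Nia)
            Omar–Nia: parent, skip
    visit Fay (parent Pia)
      Fay–Pia: parent, skip
      visit Ben (parent Fay)
        visit Jon (parent Ben)
          Jon–Ben: parent, skip
        Ben–Fay: parent, skip
No non-parent visited neighbor found — the graph is a forest.

No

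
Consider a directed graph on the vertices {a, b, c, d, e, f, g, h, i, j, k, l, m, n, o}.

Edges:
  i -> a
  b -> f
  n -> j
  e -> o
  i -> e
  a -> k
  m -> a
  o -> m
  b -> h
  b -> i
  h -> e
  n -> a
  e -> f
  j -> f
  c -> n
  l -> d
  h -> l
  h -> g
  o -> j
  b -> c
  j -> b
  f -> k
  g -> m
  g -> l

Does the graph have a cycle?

Yes

DFS with white/gray/black marking, starting from f:
f gray
  k gray
  k black
f black
a gray
  a→k: k black — skip
a black
b gray
  b→f: f black — skip
  i gray
    i→a: a black — skip
    e gray
      o gray
        m gray
          m→a: a black — skip
        m black
        j gray
          j→f: f black — skip
          j→b: b is gray → back edge
Back edge found, so a cycle exists: b → i → e → o → j → b.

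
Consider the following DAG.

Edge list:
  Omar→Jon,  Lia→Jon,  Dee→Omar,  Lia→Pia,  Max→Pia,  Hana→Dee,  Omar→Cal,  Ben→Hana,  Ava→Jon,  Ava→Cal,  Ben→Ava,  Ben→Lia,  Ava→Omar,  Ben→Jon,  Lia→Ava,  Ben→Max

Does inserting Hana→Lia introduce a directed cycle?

Adding Hana→Lia creates a cycle iff Lia can already reach Hana.
Explore from Lia: no path reaches Hana. The graph stays acyclic.

No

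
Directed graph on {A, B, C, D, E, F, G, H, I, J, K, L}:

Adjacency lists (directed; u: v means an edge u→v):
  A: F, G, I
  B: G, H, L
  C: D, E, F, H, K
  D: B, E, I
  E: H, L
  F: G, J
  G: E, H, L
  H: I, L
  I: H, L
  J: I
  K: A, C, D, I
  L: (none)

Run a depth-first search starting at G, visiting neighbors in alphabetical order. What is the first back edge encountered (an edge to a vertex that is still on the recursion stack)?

I->H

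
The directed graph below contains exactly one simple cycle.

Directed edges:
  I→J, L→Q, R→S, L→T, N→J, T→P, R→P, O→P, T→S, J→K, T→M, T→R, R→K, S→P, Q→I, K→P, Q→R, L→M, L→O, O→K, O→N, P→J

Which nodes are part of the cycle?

J, K, P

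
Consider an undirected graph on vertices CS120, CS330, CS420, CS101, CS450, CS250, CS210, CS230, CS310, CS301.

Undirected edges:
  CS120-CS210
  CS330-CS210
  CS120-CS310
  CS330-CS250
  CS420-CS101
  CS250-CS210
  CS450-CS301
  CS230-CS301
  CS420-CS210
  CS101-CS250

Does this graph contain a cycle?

Yes

DFS, tracking each vertex's parent; an edge to a visited non-parent vertex closes a cycle.
Start from CS250:
visit CS250 (parent –)
  visit CS101 (parent CS250)
    visit CS420 (parent CS101)
      visit CS210 (parent CS420)
        visit CS120 (parent CS210)
          CS120–CS210: parent, skip
          visit CS310 (parent CS120)
            CS310–CS120: parent, skip
        CS210–CS250: CS250 visited and ≠ parent → cycle
Cycle: CS250 – CS101 – CS420 – CS210 – CS250.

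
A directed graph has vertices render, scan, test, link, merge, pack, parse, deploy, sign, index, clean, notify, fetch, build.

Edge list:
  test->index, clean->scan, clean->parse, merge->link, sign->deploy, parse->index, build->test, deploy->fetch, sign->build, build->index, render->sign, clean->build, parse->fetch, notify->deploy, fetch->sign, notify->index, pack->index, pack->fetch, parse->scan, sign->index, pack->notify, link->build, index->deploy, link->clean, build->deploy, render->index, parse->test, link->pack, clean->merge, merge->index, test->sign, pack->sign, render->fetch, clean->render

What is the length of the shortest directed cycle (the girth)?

For each vertex v, BFS finds the shortest path from v back to v.
The shortest such closed walk is merge → link → clean → merge, length 3.

3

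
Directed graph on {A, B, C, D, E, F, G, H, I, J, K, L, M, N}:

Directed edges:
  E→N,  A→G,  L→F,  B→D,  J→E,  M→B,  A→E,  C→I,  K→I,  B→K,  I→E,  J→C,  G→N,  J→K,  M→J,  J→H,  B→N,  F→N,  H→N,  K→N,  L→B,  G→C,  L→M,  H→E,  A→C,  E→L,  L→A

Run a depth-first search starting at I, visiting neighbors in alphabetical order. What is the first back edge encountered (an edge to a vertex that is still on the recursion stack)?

C->I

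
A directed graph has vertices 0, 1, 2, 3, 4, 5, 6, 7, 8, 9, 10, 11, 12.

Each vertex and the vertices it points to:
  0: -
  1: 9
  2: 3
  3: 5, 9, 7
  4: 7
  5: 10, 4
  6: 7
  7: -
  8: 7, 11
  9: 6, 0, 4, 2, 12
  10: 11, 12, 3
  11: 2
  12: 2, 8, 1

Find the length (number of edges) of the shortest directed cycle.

3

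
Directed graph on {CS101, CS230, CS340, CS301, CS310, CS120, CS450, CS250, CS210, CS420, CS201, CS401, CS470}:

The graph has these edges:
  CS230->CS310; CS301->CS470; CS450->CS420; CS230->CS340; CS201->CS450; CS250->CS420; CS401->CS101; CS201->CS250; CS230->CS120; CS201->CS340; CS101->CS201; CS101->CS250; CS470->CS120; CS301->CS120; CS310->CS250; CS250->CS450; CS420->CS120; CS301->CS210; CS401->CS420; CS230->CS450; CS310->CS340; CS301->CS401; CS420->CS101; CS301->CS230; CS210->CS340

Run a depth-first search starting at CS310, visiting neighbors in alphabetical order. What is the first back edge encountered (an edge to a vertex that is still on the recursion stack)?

DFS from CS310 (visiting neighbors in alphabetical order); mark gray on enter, black on exit:
CS310 gray
  CS250 gray
    CS420 gray
      CS101 gray
        CS201 gray
          CS201→CS250: CS250 is gray → back edge
First back edge: CS201 → CS250.

CS201→CS250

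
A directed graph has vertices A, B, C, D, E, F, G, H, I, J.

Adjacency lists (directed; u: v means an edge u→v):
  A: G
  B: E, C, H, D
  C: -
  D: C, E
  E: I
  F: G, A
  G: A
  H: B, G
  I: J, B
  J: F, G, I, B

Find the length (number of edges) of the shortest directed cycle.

For each vertex v, BFS finds the shortest path from v back to v.
The shortest such closed walk is J → I → J, length 2.

2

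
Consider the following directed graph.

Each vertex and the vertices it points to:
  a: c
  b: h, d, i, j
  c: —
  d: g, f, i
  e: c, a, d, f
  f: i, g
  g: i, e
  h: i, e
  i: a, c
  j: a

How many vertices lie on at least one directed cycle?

4

A vertex is on a directed cycle iff it belongs to a strongly connected component of size ≥ 2 (or has a self-loop).
The vertices on cycles are {d, e, f, g} — 4 in total.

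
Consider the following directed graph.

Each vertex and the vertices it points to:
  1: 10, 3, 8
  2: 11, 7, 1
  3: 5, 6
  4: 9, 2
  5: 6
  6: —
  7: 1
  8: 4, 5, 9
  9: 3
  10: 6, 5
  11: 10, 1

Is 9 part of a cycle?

No

9 lies on a cycle iff there is a path from 9 back to itself.
Exploring from 9, it never reaches itself; equivalently, its strongly connected component is a singleton.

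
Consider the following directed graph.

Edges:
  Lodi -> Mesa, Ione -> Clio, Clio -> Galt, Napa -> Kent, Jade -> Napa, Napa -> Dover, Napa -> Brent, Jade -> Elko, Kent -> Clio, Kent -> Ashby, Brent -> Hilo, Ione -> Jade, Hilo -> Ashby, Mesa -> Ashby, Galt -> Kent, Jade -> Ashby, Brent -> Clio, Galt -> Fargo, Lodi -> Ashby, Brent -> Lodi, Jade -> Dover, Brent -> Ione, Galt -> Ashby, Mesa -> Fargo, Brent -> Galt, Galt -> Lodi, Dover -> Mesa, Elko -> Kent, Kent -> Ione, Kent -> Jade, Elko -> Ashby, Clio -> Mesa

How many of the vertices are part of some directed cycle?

8

A vertex is on a directed cycle iff it belongs to a strongly connected component of size ≥ 2 (or has a self-loop).
The vertices on cycles are {Clio, Elko, Galt, Ione, Jade, Kent, Napa, Brent} — 8 in total.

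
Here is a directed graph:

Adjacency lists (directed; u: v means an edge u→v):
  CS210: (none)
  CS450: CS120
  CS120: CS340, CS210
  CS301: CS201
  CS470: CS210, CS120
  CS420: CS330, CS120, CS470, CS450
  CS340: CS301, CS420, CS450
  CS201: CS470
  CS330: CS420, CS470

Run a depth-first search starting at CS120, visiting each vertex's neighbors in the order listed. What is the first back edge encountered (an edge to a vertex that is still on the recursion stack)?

CS470→CS120

DFS from CS120 (visiting each vertex's neighbors in the order listed); mark gray on enter, black on exit:
CS120 gray
  CS340 gray
    CS301 gray
      CS201 gray
        CS470 gray
          CS210 gray
          CS210 black
          CS470→CS120: CS120 is gray → back edge
First back edge: CS470 → CS120.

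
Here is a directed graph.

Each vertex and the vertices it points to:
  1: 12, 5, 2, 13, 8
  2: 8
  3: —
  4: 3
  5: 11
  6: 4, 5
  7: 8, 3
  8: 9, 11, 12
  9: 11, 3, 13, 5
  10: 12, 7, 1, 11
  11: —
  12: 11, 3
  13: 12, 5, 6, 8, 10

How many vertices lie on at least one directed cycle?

7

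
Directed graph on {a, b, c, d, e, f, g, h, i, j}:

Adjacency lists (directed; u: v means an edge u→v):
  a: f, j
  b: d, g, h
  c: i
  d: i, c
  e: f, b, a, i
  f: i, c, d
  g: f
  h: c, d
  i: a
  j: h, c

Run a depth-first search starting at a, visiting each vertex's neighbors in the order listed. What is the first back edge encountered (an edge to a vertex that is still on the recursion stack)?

DFS from a (visiting each vertex's neighbors in the order listed); mark gray on enter, black on exit:
a gray
  f gray
    i gray
      i→a: a is gray → back edge
First back edge: i → a.

i->a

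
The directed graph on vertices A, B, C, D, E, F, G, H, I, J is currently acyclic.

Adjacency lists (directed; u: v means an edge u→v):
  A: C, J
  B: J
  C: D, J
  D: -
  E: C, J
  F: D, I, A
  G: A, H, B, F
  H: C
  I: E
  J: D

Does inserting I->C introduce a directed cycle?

No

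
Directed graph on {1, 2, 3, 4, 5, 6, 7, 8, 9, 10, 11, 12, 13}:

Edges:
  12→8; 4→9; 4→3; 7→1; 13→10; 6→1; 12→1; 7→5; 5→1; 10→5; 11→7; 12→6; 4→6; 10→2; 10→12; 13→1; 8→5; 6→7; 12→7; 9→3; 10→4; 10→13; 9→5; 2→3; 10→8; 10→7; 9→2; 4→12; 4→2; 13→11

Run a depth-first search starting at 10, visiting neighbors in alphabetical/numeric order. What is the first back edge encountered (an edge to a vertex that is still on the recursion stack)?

DFS from 10 (visiting neighbors in alphabetical/numeric order); mark gray on enter, black on exit:
10 gray
  2 gray
    3 gray
    3 black
  2 black
  4 gray
    4→2: 2 black — skip
    4→3: 3 black — skip
    6 gray
      1 gray
      1 black
      7 gray
        7→1: 1 black — skip
        5 gray
          5→1: 1 black — skip
        5 black
      7 black
    6 black
    9 gray
      9→2: 2 black — skip
      9→3: 3 black — skip
      9→5: 5 black — skip
    9 black
    12 gray
      12→1: 1 black — skip
      12→6: 6 black — skip
      12→7: 7 black — skip
      8 gray
        8→5: 5 black — skip
      8 black
    12 black
  4 black
  10→5: 5 black — skip
  10→7: 7 black — skip
  10→8: 8 black — skip
  10→12: 12 black — skip
  13 gray
    13→1: 1 black — skip
    13→10: 10 is gray → back edge
First back edge: 13 → 10.

13→10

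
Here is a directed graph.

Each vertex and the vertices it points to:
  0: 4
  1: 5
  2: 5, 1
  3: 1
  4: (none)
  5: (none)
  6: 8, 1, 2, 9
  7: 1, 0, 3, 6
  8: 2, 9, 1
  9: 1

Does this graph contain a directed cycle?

DFS with white/gray/black marking, starting from 6:
6 gray
  8 gray
    2 gray
      5 gray
      5 black
      1 gray
        1→5: 5 black — skip
      1 black
    2 black
    9 gray
      9→1: 1 black — skip
    9 black
    8→1: 1 black — skip
  8 black
  6→1: 1 black — skip
  6→2: 2 black — skip
  6→9: 9 black — skip
6 black
0 gray
  4 gray
  4 black
0 black
3 gray
  3→1: 1 black — skip
3 black
7 gray
  7→1: 1 black — skip
  7→0: 0 black — skip
  7→3: 3 black — skip
  7→6: 6 black — skip
7 black
Every edge goes to a white or black vertex — no back edge, so the graph is acyclic.

No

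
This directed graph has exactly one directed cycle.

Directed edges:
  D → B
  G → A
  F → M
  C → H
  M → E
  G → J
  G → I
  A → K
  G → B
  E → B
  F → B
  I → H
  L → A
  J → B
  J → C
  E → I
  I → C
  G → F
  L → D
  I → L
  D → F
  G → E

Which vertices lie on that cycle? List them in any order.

D, E, F, I, L, M

DFS with gray/black marking from I:
I gray
  C gray
    H gray
    H black
  C black
  L gray
    D gray
      B gray
      B black
      F gray
        F→B: B black — skip
        M gray
          E gray
            E→B: B black — skip
            E→I: I is gray → back edge
Back edge closes the cycle I → L → D → F → M → E → I; its vertices are {D, E, F, I, L, M}.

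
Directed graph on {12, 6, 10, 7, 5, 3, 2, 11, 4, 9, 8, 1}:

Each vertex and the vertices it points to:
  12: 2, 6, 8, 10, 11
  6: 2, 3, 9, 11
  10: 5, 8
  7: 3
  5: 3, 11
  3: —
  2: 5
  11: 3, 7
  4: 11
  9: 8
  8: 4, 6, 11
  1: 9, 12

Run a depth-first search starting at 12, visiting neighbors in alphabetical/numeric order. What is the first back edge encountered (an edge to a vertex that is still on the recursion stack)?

8->6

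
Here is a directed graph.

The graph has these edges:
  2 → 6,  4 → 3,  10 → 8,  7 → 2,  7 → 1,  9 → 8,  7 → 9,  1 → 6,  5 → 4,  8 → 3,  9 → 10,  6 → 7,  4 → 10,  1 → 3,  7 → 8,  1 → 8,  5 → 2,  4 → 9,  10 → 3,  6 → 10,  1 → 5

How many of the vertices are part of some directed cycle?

A vertex is on a directed cycle iff it belongs to a strongly connected component of size ≥ 2 (or has a self-loop).
The vertices on cycles are {1, 2, 5, 6, 7} — 5 in total.

5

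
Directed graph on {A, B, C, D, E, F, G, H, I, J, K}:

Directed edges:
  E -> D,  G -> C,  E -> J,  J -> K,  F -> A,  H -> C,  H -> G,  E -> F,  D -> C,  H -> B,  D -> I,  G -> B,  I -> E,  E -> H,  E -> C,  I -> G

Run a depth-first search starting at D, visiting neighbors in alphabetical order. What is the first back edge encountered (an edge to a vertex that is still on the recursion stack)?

E→D

DFS from D (visiting neighbors in alphabetical order); mark gray on enter, black on exit:
D gray
  C gray
  C black
  I gray
    E gray
      E→C: C black — skip
      E→D: D is gray → back edge
First back edge: E → D.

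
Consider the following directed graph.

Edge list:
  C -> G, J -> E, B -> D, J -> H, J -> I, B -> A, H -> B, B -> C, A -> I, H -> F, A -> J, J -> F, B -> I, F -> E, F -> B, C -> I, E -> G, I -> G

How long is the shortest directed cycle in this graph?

For each vertex v, BFS finds the shortest path from v back to v.
The shortest such closed walk is H → B → A → J → H, length 4.

4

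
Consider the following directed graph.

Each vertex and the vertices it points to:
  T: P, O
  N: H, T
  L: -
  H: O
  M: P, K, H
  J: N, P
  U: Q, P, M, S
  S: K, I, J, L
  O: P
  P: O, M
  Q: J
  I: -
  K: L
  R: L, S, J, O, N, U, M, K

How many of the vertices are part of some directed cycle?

4

A vertex is on a directed cycle iff it belongs to a strongly connected component of size ≥ 2 (or has a self-loop).
The vertices on cycles are {H, M, O, P} — 4 in total.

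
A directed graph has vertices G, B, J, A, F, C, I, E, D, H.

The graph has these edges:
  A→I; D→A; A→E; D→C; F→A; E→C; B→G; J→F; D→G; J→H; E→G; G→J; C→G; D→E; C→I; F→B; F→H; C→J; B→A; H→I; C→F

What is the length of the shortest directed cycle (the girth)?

4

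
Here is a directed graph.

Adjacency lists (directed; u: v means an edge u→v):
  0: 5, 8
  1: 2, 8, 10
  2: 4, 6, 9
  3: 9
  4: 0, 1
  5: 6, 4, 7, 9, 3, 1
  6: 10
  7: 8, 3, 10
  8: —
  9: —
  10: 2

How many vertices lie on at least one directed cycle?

8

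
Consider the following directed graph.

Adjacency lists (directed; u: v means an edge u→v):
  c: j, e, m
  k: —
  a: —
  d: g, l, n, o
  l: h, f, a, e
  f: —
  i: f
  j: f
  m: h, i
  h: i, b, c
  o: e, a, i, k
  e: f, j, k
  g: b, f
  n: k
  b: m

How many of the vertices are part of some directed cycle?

A vertex is on a directed cycle iff it belongs to a strongly connected component of size ≥ 2 (or has a self-loop).
The vertices on cycles are {b, c, h, m} — 4 in total.

4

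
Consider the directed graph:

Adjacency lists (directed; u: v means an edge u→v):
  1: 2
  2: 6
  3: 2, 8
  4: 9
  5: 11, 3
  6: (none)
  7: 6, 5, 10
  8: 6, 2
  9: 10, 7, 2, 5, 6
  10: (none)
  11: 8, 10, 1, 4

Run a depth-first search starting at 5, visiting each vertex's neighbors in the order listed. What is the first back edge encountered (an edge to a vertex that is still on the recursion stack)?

DFS from 5 (visiting each vertex's neighbors in the order listed); mark gray on enter, black on exit:
5 gray
  11 gray
    8 gray
      6 gray
      6 black
      2 gray
        2→6: 6 black — skip
      2 black
    8 black
    10 gray
    10 black
    1 gray
      1→2: 2 black — skip
    1 black
    4 gray
      9 gray
        9→10: 10 black — skip
        7 gray
          7→6: 6 black — skip
          7→5: 5 is gray → back edge
First back edge: 7 → 5.

7->5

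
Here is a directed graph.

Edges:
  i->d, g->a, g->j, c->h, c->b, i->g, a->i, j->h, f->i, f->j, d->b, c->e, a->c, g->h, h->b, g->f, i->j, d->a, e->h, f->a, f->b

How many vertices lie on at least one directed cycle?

5

A vertex is on a directed cycle iff it belongs to a strongly connected component of size ≥ 2 (or has a self-loop).
The vertices on cycles are {a, d, f, g, i} — 5 in total.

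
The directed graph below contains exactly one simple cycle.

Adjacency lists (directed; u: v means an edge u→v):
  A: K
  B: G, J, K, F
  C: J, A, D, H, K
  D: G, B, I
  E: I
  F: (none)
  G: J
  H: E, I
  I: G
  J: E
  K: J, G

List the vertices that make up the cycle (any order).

E, G, I, J

DFS with gray/black marking from E:
E gray
  I gray
    G gray
      J gray
        J→E: E is gray → back edge
Back edge closes the cycle E → I → G → J → E; its vertices are {E, G, I, J}.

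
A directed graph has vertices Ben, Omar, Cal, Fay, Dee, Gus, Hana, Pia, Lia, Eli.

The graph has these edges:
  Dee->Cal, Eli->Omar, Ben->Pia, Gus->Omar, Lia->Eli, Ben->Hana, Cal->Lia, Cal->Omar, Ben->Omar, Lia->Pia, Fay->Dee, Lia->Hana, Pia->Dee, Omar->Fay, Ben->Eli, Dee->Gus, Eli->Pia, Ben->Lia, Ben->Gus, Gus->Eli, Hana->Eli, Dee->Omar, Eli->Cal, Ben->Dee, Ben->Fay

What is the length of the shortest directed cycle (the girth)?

3

For each vertex v, BFS finds the shortest path from v back to v.
The shortest such closed walk is Lia → Eli → Cal → Lia, length 3.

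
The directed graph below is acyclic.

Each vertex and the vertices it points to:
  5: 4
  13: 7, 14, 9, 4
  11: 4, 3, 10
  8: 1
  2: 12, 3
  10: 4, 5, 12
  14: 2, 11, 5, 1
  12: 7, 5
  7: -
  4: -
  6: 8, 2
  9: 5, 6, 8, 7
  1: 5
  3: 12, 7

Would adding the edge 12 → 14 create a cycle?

Adding 12→14 creates a cycle iff 14 can already reach 12.
Path from 14: 14 → 2 → 12.
So 14 → … → 12 → 14 is a cycle.

Yes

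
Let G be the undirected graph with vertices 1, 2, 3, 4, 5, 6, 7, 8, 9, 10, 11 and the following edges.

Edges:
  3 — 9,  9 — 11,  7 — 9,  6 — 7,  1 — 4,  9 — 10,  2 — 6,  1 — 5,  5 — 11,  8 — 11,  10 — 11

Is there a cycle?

DFS, tracking each vertex's parent; an edge to a visited non-parent vertex closes a cycle.
Start from 2:
visit 2 (parent –)
  visit 6 (parent 2)
    visit 7 (parent 6)
      visit 9 (parent 7)
        visit 3 (parent 9)
          3–9: parent, skip
        visit 11 (parent 9)
          11–9: parent, skip
          visit 5 (parent 11)
            visit 1 (parent 5)
              1–5: parent, skip
              visit 4 (parent 1)
                4–1: parent, skip
            5–11: parent, skip
          visit 10 (parent 11)
            10–11: parent, skip
            10–9: 9 visited and ≠ parent → cycle
Cycle: 9 – 11 – 10 – 9.

Yes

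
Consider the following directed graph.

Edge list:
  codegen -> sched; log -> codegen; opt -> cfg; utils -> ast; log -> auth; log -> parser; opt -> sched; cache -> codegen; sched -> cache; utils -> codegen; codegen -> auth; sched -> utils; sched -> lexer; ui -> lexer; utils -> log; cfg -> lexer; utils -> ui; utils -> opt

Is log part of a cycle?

Yes

log is on a cycle iff log can reach itself via ≥1 edge.
log → codegen → sched → utils → log — yes.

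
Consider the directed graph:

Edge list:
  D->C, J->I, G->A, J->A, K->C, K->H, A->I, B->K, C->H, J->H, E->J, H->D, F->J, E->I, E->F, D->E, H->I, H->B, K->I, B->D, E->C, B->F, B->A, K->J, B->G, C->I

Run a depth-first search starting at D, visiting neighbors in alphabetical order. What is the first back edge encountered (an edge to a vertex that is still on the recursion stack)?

DFS from D (visiting neighbors in alphabetical order); mark gray on enter, black on exit:
D gray
  C gray
    H gray
      B gray
        A gray
          I gray
          I black
        A black
        B→D: D is gray → back edge
First back edge: B → D.

B->D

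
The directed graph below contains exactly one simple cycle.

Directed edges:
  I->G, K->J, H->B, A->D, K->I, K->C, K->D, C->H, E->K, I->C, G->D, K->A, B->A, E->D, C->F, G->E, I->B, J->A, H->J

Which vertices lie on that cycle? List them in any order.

E, G, I, K

DFS with gray/black marking from K:
K gray
  I gray
    B gray
      A gray
        D gray
        D black
      A black
    B black
    C gray
      H gray
        J gray
          J→A: A black — skip
        J black
        H→B: B black — skip
      H black
      F gray
      F black
    C black
    G gray
      G→D: D black — skip
      E gray
        E→K: K is gray → back edge
Back edge closes the cycle K → I → G → E → K; its vertices are {E, G, I, K}.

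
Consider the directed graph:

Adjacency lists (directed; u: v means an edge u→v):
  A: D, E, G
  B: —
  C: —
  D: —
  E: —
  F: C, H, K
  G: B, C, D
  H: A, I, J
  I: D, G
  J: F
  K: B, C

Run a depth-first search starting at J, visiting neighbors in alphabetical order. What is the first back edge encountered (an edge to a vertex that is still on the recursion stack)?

H→J

DFS from J (visiting neighbors in alphabetical order); mark gray on enter, black on exit:
J gray
  F gray
    C gray
    C black
    H gray
      A gray
        D gray
        D black
        E gray
        E black
        G gray
          B gray
          B black
          G→C: C black — skip
          G→D: D black — skip
        G black
      A black
      I gray
        I→D: D black — skip
        I→G: G black — skip
      I black
      H→J: J is gray → back edge
First back edge: H → J.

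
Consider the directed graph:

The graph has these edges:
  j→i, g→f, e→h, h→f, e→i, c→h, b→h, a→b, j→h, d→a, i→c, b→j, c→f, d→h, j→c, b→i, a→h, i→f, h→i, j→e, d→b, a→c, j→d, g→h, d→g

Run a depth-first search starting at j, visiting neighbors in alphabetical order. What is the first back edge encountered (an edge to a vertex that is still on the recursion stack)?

i->c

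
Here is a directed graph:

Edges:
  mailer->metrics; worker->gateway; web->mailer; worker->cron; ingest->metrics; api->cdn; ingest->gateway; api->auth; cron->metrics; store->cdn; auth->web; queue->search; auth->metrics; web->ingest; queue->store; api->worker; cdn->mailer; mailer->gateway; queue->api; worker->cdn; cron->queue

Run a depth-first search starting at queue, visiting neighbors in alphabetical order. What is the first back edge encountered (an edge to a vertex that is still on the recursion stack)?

cron->queue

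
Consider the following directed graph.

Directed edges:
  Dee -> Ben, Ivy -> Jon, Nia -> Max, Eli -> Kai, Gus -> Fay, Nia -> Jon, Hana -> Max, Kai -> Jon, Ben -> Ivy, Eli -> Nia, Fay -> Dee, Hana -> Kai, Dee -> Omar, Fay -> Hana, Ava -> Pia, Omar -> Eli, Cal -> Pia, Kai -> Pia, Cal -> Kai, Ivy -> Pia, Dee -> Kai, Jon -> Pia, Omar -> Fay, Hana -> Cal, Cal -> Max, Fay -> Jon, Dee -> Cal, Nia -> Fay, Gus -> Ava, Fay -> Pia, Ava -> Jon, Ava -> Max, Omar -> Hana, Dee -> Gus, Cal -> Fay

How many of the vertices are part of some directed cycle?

8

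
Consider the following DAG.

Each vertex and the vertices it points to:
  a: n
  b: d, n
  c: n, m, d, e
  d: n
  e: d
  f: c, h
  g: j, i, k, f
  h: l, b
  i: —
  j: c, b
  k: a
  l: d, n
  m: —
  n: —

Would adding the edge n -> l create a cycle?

Yes

Adding n→l creates a cycle iff l can already reach n.
Path from l: l → n.
So l → … → n → l is a cycle.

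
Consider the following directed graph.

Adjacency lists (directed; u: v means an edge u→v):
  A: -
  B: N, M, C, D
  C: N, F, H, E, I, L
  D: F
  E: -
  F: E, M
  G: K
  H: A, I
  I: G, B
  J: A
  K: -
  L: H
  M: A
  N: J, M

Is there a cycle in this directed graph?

Yes

DFS with white/gray/black marking, starting from K:
K gray
K black
A gray
A black
B gray
  N gray
    J gray
      J→A: A black — skip
    J black
    M gray
      M→A: A black — skip
    M black
  N black
  B→M: M black — skip
  C gray
    C→N: N black — skip
    F gray
      E gray
      E black
      F→M: M black — skip
    F black
    H gray
      H→A: A black — skip
      I gray
        G gray
          G→K: K black — skip
        G black
        I→B: B is gray → back edge
Back edge found, so a cycle exists: B → C → H → I → B.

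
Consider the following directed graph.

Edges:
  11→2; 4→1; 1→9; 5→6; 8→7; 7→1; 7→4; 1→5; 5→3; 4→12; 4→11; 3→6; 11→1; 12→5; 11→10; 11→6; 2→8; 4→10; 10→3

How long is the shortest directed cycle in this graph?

For each vertex v, BFS finds the shortest path from v back to v.
The shortest such closed walk is 8 → 7 → 4 → 11 → 2 → 8, length 5.

5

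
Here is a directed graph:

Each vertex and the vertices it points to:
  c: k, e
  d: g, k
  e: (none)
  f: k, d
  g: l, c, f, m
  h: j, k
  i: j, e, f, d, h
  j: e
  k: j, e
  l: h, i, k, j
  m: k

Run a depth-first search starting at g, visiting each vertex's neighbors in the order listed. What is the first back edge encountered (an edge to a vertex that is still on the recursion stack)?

d->g

DFS from g (visiting each vertex's neighbors in the order listed); mark gray on enter, black on exit:
g gray
  l gray
    h gray
      j gray
        e gray
        e black
      j black
      k gray
        k→j: j black — skip
        k→e: e black — skip
      k black
    h black
    i gray
      i→j: j black — skip
      i→e: e black — skip
      f gray
        f→k: k black — skip
        d gray
          d→g: g is gray → back edge
First back edge: d → g.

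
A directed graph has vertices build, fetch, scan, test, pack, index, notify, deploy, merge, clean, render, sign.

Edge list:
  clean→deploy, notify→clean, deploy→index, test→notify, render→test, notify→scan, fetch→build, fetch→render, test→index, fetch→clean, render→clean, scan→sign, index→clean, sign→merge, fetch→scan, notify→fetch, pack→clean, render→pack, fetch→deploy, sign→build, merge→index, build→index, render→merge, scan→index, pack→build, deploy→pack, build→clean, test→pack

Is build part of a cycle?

build is on a cycle iff build can reach itself via ≥1 edge.
build → clean → deploy → pack → build — yes.

Yes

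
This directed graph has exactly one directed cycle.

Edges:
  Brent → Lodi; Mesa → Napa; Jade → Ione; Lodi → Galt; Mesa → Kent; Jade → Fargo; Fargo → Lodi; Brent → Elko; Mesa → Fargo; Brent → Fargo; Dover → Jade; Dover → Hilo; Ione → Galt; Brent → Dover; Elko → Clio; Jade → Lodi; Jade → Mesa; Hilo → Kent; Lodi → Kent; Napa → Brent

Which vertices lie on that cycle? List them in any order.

Jade, Mesa, Napa, Brent, Dover

DFS with gray/black marking from Brent:
Brent gray
  Fargo gray
    Lodi gray
      Galt gray
      Galt black
      Kent gray
      Kent black
    Lodi black
  Fargo black
  Elko gray
    Clio gray
    Clio black
  Elko black
  Dover gray
    Jade gray
      Mesa gray
        Napa gray
          Napa→Brent: Brent is gray → back edge
Back edge closes the cycle Brent → Dover → Jade → Mesa → Napa → Brent; its vertices are {Jade, Mesa, Napa, Brent, Dover}.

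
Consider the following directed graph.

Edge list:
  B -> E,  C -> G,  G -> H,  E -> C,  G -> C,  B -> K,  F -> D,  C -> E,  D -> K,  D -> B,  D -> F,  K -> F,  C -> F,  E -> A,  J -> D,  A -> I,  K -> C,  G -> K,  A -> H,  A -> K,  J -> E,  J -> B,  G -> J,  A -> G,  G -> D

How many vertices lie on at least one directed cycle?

A vertex is on a directed cycle iff it belongs to a strongly connected component of size ≥ 2 (or has a self-loop).
The vertices on cycles are {A, B, C, D, E, F, G, J, K} — 9 in total.

9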